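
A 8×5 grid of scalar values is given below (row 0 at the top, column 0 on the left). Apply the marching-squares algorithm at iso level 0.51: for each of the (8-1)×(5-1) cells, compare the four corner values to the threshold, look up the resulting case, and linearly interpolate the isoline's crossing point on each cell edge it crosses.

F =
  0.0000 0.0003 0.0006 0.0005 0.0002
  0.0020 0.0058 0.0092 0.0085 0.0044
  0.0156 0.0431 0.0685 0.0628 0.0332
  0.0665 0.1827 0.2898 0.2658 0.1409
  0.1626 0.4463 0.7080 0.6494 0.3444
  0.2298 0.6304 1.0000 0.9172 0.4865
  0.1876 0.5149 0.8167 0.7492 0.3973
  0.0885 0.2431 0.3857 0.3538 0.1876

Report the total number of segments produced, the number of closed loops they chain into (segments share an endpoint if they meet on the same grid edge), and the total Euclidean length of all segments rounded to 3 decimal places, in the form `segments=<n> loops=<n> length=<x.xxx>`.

cell (3,1): code 0100 → (3.527,2.000)–(4.000,1.243)
cell (3,2): code 1100 → (3.637,3.000)–(3.527,2.000)
cell (3,3): code 1000 → (4.000,3.457)–(3.637,3.000)
cell (4,0): code 0100 → (4.346,1.000)–(5.000,0.699)
cell (4,1): code 1110 → (4.000,1.243)–(4.346,1.000)
cell (4,3): code 1001 → (5.000,3.945)–(4.000,3.457)
cell (5,0): code 0110 → (5.000,0.699)–(6.000,0.985)
cell (5,3): code 1001 → (6.000,3.680)–(5.000,3.945)
cell (6,0): code 0010 → (6.000,0.985)–(6.018,1.000)
cell (6,1): code 0011 → (6.018,1.000)–(6.712,2.000)
cell (6,2): code 0011 → (6.712,2.000)–(6.605,3.000)
cell (6,3): code 0001 → (6.605,3.000)–(6.000,3.680)
total: 12 segments, chained into 1 closed loop(s), length Σ = 9.968869

segments=12 loops=1 length=9.969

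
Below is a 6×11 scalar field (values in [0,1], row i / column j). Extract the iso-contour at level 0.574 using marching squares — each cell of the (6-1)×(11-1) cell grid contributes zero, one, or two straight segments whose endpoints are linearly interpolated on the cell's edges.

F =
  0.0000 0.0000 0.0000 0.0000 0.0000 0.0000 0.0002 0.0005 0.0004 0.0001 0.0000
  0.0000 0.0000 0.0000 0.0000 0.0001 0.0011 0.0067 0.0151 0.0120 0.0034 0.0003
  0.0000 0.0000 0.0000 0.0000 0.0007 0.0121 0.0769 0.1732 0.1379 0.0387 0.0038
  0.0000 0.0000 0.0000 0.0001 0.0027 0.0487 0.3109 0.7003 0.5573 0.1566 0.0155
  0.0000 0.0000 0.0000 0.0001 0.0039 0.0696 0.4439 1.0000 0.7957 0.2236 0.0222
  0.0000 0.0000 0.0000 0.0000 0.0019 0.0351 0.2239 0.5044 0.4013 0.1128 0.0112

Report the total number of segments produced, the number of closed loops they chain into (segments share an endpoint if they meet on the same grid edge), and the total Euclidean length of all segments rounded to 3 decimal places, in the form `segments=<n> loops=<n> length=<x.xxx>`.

segments=8 loops=1 length=6.433

cell (2,6): code 0100 → (2.760,7.000)–(3.000,6.676)
cell (2,7): code 1000 → (3.000,7.883)–(2.760,7.000)
cell (3,6): code 0110 → (3.000,6.676)–(4.000,6.234)
cell (3,7): code 1101 → (3.070,8.000)–(3.000,7.883)
cell (3,8): code 1000 → (4.000,8.388)–(3.070,8.000)
cell (4,6): code 0010 → (4.000,6.234)–(4.860,7.000)
cell (4,7): code 0011 → (4.860,7.000)–(4.562,8.000)
cell (4,8): code 0001 → (4.562,8.000)–(4.000,8.388)
total: 8 segments, chained into 1 closed loop(s), length Σ = 6.432681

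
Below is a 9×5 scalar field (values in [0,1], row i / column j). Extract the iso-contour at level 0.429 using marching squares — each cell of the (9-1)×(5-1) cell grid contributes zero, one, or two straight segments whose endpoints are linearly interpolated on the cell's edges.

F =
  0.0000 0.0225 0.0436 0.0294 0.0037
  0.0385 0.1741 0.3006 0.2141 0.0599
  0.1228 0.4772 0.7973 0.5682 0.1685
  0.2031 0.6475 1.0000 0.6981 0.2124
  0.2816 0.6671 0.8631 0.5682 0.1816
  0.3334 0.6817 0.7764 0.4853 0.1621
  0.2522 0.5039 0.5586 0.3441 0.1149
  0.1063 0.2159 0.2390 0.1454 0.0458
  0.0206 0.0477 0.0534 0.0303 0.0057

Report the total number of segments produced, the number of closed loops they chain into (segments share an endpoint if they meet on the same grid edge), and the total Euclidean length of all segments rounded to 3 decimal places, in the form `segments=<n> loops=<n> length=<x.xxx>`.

segments=16 loops=1 length=13.459

cell (1,0): code 0100 → (1.841,1.000)–(2.000,0.864)
cell (1,1): code 1100 → (1.259,2.000)–(1.841,1.000)
cell (1,2): code 1100 → (1.607,3.000)–(1.259,2.000)
cell (1,3): code 1000 → (2.000,3.348)–(1.607,3.000)
cell (2,0): code 0110 → (2.000,0.864)–(3.000,0.508)
cell (2,3): code 1001 → (3.000,3.554)–(2.000,3.348)
cell (3,0): code 0110 → (3.000,0.508)–(4.000,0.382)
cell (3,3): code 1001 → (4.000,3.360)–(3.000,3.554)
cell (4,0): code 0110 → (4.000,0.382)–(5.000,0.274)
cell (4,3): code 1001 → (5.000,3.174)–(4.000,3.360)
cell (5,0): code 0110 → (5.000,0.274)–(6.000,0.702)
cell (5,2): code 1011 → (6.000,2.604)–(5.399,3.000)
cell (5,3): code 0001 → (5.399,3.000)–(5.000,3.174)
cell (6,0): code 0010 → (6.000,0.702)–(6.260,1.000)
cell (6,1): code 0011 → (6.260,1.000)–(6.406,2.000)
cell (6,2): code 0001 → (6.406,2.000)–(6.000,2.604)
total: 16 segments, chained into 1 closed loop(s), length Σ = 13.458529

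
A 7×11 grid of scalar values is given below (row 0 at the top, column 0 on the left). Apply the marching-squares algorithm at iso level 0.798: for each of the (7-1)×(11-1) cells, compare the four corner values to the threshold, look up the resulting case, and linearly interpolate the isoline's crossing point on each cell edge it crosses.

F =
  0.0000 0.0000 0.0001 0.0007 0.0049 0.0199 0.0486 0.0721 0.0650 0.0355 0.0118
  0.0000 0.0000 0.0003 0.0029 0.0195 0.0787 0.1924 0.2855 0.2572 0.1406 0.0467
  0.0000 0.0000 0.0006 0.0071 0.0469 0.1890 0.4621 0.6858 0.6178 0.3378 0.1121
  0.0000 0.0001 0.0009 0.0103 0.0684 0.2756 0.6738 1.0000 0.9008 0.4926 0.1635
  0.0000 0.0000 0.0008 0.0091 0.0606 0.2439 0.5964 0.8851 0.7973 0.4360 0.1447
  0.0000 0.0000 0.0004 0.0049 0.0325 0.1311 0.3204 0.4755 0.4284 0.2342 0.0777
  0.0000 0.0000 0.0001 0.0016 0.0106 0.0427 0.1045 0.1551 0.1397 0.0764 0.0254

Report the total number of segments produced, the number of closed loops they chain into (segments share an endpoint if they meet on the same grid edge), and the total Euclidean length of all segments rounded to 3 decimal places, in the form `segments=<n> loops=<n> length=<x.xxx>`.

segments=8 loops=1 length=5.841

cell (2,6): code 0100 → (2.357,7.000)–(3.000,6.381)
cell (2,7): code 1100 → (2.637,8.000)–(2.357,7.000)
cell (2,8): code 1000 → (3.000,8.252)–(2.637,8.000)
cell (3,6): code 0110 → (3.000,6.381)–(4.000,6.698)
cell (3,7): code 1011 → (4.000,7.992)–(3.993,8.000)
cell (3,8): code 0001 → (3.993,8.000)–(3.000,8.252)
cell (4,6): code 0010 → (4.000,6.698)–(4.213,7.000)
cell (4,7): code 0001 → (4.213,7.000)–(4.000,7.992)
total: 8 segments, chained into 1 closed loop(s), length Σ = 5.841012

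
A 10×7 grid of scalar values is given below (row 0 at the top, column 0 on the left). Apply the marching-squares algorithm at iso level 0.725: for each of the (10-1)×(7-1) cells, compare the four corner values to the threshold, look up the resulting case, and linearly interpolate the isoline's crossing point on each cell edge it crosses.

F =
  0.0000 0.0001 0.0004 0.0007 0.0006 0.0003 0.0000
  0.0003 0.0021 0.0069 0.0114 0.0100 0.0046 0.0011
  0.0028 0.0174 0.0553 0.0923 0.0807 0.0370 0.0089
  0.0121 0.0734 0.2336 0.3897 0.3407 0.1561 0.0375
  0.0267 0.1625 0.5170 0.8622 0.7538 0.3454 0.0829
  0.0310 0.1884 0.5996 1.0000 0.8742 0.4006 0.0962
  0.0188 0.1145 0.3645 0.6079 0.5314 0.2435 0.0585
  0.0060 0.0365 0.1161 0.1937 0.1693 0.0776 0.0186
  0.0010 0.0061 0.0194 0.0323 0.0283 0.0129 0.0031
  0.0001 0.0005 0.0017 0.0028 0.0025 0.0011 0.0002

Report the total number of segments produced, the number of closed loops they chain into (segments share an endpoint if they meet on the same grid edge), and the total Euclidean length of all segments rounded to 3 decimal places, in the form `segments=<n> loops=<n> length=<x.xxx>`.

cell (3,2): code 0100 → (3.710,3.000)–(4.000,2.603)
cell (3,3): code 1100 → (3.930,4.000)–(3.710,3.000)
cell (3,4): code 1000 → (4.000,4.071)–(3.930,4.000)
cell (4,2): code 0110 → (4.000,2.603)–(5.000,2.313)
cell (4,4): code 1001 → (5.000,4.315)–(4.000,4.071)
cell (5,2): code 0010 → (5.000,2.313)–(5.701,3.000)
cell (5,3): code 0011 → (5.701,3.000)–(5.435,4.000)
cell (5,4): code 0001 → (5.435,4.000)–(5.000,4.315)
total: 8 segments, chained into 1 closed loop(s), length Σ = 6.239649

segments=8 loops=1 length=6.240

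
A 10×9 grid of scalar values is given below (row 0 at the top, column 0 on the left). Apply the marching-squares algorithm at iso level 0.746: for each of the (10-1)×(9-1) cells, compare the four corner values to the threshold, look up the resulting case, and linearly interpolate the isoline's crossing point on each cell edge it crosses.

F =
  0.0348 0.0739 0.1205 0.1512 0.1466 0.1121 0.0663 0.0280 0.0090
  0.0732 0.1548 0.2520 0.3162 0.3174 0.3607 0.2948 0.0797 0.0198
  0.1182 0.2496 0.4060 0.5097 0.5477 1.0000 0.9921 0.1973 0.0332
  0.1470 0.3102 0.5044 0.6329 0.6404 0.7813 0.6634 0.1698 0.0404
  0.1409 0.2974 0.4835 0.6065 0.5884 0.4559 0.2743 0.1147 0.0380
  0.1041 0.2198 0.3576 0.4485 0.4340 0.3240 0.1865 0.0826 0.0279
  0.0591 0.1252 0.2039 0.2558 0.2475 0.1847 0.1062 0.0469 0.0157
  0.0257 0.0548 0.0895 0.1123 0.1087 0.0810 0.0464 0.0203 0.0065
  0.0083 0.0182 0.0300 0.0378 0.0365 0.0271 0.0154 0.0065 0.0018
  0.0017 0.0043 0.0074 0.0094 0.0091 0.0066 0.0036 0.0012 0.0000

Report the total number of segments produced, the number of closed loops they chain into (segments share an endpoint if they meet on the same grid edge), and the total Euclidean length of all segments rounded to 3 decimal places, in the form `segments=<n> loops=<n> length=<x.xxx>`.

segments=8 loops=1 length=5.352

cell (1,4): code 0100 → (1.603,5.000)–(2.000,4.438)
cell (1,5): code 1100 → (1.647,6.000)–(1.603,5.000)
cell (1,6): code 1000 → (2.000,6.310)–(1.647,6.000)
cell (2,4): code 0110 → (2.000,4.438)–(3.000,4.749)
cell (2,5): code 1011 → (3.000,5.299)–(2.749,6.000)
cell (2,6): code 0001 → (2.749,6.000)–(2.000,6.310)
cell (3,4): code 0010 → (3.000,4.749)–(3.108,5.000)
cell (3,5): code 0001 → (3.108,5.000)–(3.000,5.299)
total: 8 segments, chained into 1 closed loop(s), length Σ = 5.351629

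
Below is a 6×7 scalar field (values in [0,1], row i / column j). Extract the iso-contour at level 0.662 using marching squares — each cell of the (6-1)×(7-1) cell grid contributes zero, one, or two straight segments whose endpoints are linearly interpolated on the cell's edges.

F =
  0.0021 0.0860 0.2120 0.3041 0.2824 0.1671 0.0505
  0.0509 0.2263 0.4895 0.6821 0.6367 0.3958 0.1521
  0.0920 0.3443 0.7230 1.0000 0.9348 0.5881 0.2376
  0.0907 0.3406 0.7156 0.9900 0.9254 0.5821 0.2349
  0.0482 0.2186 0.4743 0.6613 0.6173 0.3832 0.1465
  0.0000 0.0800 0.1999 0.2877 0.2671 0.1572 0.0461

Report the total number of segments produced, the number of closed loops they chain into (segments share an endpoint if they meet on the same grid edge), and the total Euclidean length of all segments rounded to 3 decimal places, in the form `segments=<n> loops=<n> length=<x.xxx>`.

segments=12 loops=1 length=9.491

cell (0,2): code 0100 → (0.947,3.000)–(1.000,2.896)
cell (0,3): code 1000 → (1.000,3.443)–(0.947,3.000)
cell (1,1): code 0100 → (1.739,2.000)–(2.000,1.839)
cell (1,2): code 1110 → (1.000,2.896)–(1.739,2.000)
cell (1,3): code 1101 → (1.085,4.000)–(1.000,3.443)
cell (1,4): code 1000 → (2.000,4.787)–(1.085,4.000)
cell (2,1): code 0110 → (2.000,1.839)–(3.000,1.857)
cell (2,4): code 1001 → (3.000,4.767)–(2.000,4.787)
cell (3,1): code 0010 → (3.000,1.857)–(3.222,2.000)
cell (3,2): code 0011 → (3.222,2.000)–(3.998,3.000)
cell (3,3): code 0011 → (3.998,3.000)–(3.855,4.000)
cell (3,4): code 0001 → (3.855,4.000)–(3.000,4.767)
total: 12 segments, chained into 1 closed loop(s), length Σ = 9.490545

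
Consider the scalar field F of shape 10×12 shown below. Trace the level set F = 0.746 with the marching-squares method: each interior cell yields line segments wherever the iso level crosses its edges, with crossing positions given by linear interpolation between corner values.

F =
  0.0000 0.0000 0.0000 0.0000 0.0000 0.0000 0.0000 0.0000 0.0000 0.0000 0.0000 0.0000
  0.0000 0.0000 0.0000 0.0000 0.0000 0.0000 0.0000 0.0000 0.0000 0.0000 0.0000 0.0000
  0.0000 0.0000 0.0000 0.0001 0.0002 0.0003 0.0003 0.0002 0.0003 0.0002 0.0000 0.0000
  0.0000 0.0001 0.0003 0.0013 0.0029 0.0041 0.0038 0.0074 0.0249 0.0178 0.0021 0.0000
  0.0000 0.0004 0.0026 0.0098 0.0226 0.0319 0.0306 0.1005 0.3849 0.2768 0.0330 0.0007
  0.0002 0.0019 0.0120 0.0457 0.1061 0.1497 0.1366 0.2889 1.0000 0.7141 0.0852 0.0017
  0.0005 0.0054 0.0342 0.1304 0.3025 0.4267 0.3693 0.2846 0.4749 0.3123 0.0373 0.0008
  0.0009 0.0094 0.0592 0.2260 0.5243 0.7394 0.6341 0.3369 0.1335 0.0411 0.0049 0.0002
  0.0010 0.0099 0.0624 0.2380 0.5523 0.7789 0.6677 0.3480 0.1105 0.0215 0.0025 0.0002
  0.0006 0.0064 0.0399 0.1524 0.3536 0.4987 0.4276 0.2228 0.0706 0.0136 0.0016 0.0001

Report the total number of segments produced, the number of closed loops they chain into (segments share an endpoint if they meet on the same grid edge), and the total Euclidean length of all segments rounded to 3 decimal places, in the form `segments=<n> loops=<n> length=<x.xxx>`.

cell (4,7): code 0100 → (4.587,8.000)–(5.000,7.643)
cell (4,8): code 1000 → (5.000,8.888)–(4.587,8.000)
cell (5,7): code 0010 → (5.000,7.643)–(5.484,8.000)
cell (5,8): code 0001 → (5.484,8.000)–(5.000,8.888)
cell (7,4): code 0100 → (7.167,5.000)–(8.000,4.855)
cell (7,5): code 1000 → (8.000,5.296)–(7.167,5.000)
cell (8,4): code 0010 → (8.000,4.855)–(8.117,5.000)
cell (8,5): code 0001 → (8.117,5.000)–(8.000,5.296)
total: 8 segments, chained into 2 closed loop(s), length Σ = 5.372978

segments=8 loops=2 length=5.373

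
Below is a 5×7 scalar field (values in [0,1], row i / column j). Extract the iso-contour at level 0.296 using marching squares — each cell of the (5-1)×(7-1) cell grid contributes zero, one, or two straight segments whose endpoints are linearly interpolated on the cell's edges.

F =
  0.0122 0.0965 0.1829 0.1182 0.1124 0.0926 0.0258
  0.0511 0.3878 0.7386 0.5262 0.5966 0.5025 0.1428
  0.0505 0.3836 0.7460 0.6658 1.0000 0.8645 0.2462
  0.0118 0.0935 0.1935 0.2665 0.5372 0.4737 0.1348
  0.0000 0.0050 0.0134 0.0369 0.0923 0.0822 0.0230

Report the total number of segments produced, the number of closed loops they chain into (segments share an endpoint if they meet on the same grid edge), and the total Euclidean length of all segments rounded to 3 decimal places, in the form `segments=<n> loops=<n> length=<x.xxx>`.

cell (0,0): code 0100 → (0.685,1.000)–(1.000,0.727)
cell (0,1): code 1100 → (0.204,2.000)–(0.685,1.000)
cell (0,2): code 1100 → (0.436,3.000)–(0.204,2.000)
cell (0,3): code 1100 → (0.379,4.000)–(0.436,3.000)
cell (0,4): code 1100 → (0.496,5.000)–(0.379,4.000)
cell (0,5): code 1000 → (1.000,5.574)–(0.496,5.000)
cell (1,0): code 0110 → (1.000,0.727)–(2.000,0.737)
cell (1,5): code 1001 → (2.000,5.919)–(1.000,5.574)
cell (2,0): code 0010 → (2.000,0.737)–(2.302,1.000)
cell (2,1): code 0011 → (2.302,1.000)–(2.814,2.000)
cell (2,2): code 0011 → (2.814,2.000)–(2.926,3.000)
cell (2,3): code 0111 → (2.926,3.000)–(3.000,3.109)
cell (2,5): code 1001 → (3.000,5.524)–(2.000,5.919)
cell (3,3): code 0010 → (3.000,3.109)–(3.542,4.000)
cell (3,4): code 0011 → (3.542,4.000)–(3.454,5.000)
cell (3,5): code 0001 → (3.454,5.000)–(3.000,5.524)
total: 16 segments, chained into 1 closed loop(s), length Σ = 13.860972

segments=16 loops=1 length=13.861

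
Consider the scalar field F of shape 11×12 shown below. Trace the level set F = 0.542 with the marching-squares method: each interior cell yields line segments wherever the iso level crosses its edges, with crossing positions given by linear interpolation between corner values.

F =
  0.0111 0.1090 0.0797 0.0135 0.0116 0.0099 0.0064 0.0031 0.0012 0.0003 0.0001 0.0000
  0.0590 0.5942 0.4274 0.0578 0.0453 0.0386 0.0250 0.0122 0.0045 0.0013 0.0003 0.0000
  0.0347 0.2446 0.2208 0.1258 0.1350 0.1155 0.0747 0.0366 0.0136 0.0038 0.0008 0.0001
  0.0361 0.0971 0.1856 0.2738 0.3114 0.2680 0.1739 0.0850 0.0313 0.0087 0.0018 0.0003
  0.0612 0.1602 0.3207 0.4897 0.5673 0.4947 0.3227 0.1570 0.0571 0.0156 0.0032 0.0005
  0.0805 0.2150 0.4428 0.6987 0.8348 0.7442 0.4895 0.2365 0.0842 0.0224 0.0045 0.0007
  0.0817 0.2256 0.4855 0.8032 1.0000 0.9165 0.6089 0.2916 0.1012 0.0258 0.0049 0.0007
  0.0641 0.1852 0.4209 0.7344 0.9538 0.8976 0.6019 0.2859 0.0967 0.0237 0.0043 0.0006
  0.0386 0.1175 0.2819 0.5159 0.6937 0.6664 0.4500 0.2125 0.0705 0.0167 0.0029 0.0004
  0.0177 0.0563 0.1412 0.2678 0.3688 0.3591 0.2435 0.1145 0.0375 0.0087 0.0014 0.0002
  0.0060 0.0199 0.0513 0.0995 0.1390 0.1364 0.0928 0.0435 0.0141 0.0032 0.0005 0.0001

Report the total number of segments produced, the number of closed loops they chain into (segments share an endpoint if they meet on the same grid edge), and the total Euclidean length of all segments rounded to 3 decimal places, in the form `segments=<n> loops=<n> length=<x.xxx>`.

cell (0,0): code 0100 → (0.892,1.000)–(1.000,0.902)
cell (0,1): code 1000 → (1.000,1.313)–(0.892,1.000)
cell (1,0): code 0010 → (1.000,0.902)–(1.149,1.000)
cell (1,1): code 0001 → (1.149,1.000)–(1.000,1.313)
cell (3,3): code 0100 → (3.901,4.000)–(4.000,3.674)
cell (3,4): code 1000 → (4.000,4.348)–(3.901,4.000)
cell (4,2): code 0100 → (4.250,3.000)–(5.000,2.388)
cell (4,3): code 1110 → (4.000,3.674)–(4.250,3.000)
cell (4,4): code 1101 → (4.190,5.000)–(4.000,4.348)
cell (4,5): code 1000 → (5.000,5.794)–(4.190,5.000)
cell (5,2): code 0110 → (5.000,2.388)–(6.000,2.178)
cell (5,5): code 1101 → (5.440,6.000)–(5.000,5.794)
cell (5,6): code 1000 → (6.000,6.211)–(5.440,6.000)
cell (6,2): code 0110 → (6.000,2.178)–(7.000,2.386)
cell (6,6): code 1001 → (7.000,6.190)–(6.000,6.211)
cell (7,2): code 0010 → (7.000,2.386)–(7.881,3.000)
cell (7,3): code 0111 → (7.881,3.000)–(8.000,3.147)
cell (7,5): code 1011 → (8.000,5.575)–(7.394,6.000)
cell (7,6): code 0001 → (7.394,6.000)–(7.000,6.190)
cell (8,3): code 0010 → (8.000,3.147)–(8.467,4.000)
cell (8,4): code 0011 → (8.467,4.000)–(8.405,5.000)
cell (8,5): code 0001 → (8.405,5.000)–(8.000,5.575)
total: 22 segments, chained into 2 closed loop(s), length Σ = 14.449618

segments=22 loops=2 length=14.450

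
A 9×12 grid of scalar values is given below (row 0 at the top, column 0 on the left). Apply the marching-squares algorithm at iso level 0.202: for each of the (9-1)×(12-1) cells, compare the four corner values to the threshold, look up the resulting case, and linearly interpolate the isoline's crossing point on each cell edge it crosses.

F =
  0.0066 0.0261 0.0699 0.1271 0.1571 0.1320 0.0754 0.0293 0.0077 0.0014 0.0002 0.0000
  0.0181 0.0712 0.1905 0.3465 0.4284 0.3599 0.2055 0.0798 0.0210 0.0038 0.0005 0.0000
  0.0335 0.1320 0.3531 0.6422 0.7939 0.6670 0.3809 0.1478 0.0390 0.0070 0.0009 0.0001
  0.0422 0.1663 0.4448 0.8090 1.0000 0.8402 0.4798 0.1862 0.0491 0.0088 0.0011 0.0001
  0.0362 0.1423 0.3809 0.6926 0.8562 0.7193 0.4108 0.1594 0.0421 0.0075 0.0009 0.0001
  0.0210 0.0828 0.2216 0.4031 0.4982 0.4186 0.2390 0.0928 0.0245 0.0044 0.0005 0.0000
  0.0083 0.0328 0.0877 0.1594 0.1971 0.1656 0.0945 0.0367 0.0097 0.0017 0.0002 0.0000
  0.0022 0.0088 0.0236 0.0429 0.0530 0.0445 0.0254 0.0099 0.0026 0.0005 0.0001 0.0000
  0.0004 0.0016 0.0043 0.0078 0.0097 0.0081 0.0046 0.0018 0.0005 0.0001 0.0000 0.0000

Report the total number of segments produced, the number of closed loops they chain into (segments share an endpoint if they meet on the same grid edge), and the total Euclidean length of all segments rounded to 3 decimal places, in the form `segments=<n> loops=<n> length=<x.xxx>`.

cell (0,2): code 0100 → (0.341,3.000)–(1.000,2.074)
cell (0,3): code 1100 → (0.165,4.000)–(0.341,3.000)
cell (0,4): code 1100 → (0.307,5.000)–(0.165,4.000)
cell (0,5): code 1100 → (0.973,6.000)–(0.307,5.000)
cell (0,6): code 1000 → (1.000,6.028)–(0.973,6.000)
cell (1,1): code 0100 → (1.071,2.000)–(2.000,1.317)
cell (1,2): code 1110 → (1.000,2.074)–(1.071,2.000)
cell (1,6): code 1001 → (2.000,6.767)–(1.000,6.028)
cell (2,1): code 0110 → (2.000,1.317)–(3.000,1.128)
cell (2,6): code 1001 → (3.000,6.946)–(2.000,6.767)
cell (3,1): code 0110 → (3.000,1.128)–(4.000,1.250)
cell (3,6): code 1001 → (4.000,6.831)–(3.000,6.946)
cell (4,1): code 0110 → (4.000,1.250)–(5.000,1.859)
cell (4,6): code 1001 → (5.000,6.253)–(4.000,6.831)
cell (5,1): code 0010 → (5.000,1.859)–(5.146,2.000)
cell (5,2): code 0011 → (5.146,2.000)–(5.825,3.000)
cell (5,3): code 0011 → (5.825,3.000)–(5.984,4.000)
cell (5,4): code 0011 → (5.984,4.000)–(5.856,5.000)
cell (5,5): code 0011 → (5.856,5.000)–(5.256,6.000)
cell (5,6): code 0001 → (5.256,6.000)–(5.000,6.253)
total: 20 segments, chained into 1 closed loop(s), length Σ = 18.233311

segments=20 loops=1 length=18.233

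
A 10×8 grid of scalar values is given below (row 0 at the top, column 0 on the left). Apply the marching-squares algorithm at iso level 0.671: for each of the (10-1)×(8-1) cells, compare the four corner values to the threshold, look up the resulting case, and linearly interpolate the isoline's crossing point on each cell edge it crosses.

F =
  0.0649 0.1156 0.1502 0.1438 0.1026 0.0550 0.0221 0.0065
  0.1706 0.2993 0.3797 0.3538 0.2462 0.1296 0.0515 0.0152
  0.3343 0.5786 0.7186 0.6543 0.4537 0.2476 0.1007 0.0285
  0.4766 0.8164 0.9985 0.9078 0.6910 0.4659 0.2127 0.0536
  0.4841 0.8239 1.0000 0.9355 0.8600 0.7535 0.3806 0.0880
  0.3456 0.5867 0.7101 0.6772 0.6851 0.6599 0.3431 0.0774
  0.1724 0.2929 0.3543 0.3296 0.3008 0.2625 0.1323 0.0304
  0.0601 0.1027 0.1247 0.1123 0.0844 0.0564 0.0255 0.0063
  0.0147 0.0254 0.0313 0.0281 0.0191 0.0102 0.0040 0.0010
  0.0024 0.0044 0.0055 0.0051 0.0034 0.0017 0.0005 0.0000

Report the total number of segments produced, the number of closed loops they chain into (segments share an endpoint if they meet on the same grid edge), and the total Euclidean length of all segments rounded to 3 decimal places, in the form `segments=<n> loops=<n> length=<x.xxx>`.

segments=18 loops=1 length=12.677

cell (1,1): code 0100 → (1.860,2.000)–(2.000,1.660)
cell (1,2): code 1000 → (2.000,2.740)–(1.860,2.000)
cell (2,0): code 0100 → (2.389,1.000)–(3.000,0.572)
cell (2,1): code 1110 → (2.000,1.660)–(2.389,1.000)
cell (2,2): code 1101 → (2.066,3.000)–(2.000,2.740)
cell (2,3): code 1100 → (2.916,4.000)–(2.066,3.000)
cell (2,4): code 1000 → (3.000,4.089)–(2.916,4.000)
cell (3,0): code 0110 → (3.000,0.572)–(4.000,0.550)
cell (3,4): code 1101 → (3.713,5.000)–(3.000,4.089)
cell (3,5): code 1000 → (4.000,5.221)–(3.713,5.000)
cell (4,0): code 0010 → (4.000,0.550)–(4.645,1.000)
cell (4,1): code 0111 → (4.645,1.000)–(5.000,1.683)
cell (4,4): code 1011 → (5.000,4.560)–(4.881,5.000)
cell (4,5): code 0001 → (4.881,5.000)–(4.000,5.221)
cell (5,1): code 0010 → (5.000,1.683)–(5.110,2.000)
cell (5,2): code 0011 → (5.110,2.000)–(5.018,3.000)
cell (5,3): code 0011 → (5.018,3.000)–(5.037,4.000)
cell (5,4): code 0001 → (5.037,4.000)–(5.000,4.560)
total: 18 segments, chained into 1 closed loop(s), length Σ = 12.677436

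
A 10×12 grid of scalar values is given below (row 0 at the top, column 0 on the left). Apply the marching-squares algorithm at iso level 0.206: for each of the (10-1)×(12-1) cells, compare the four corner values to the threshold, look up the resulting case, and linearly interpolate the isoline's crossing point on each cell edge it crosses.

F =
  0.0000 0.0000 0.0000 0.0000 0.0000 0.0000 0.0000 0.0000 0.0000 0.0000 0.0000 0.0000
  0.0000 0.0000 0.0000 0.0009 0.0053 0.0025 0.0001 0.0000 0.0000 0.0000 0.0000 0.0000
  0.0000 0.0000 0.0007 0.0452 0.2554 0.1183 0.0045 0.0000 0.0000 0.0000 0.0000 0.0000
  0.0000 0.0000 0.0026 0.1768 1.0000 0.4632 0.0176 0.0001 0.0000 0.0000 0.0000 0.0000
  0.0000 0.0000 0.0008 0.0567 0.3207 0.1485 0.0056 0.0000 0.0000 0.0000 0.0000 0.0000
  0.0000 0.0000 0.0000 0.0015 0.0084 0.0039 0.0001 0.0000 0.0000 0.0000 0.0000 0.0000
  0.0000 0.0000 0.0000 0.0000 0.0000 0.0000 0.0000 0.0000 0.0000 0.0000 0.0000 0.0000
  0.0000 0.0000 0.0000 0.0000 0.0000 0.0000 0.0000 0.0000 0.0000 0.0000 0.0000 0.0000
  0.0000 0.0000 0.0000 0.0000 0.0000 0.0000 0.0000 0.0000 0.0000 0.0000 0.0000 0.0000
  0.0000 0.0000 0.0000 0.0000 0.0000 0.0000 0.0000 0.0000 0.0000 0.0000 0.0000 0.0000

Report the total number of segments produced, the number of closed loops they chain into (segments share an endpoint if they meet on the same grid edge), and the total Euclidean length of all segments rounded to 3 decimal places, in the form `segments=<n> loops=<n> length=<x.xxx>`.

segments=10 loops=1 length=7.430

cell (1,3): code 0100 → (1.802,4.000)–(2.000,3.765)
cell (1,4): code 1000 → (2.000,4.360)–(1.802,4.000)
cell (2,3): code 0110 → (2.000,3.765)–(3.000,3.035)
cell (2,4): code 1101 → (2.254,5.000)–(2.000,4.360)
cell (2,5): code 1000 → (3.000,5.577)–(2.254,5.000)
cell (3,3): code 0110 → (3.000,3.035)–(4.000,3.566)
cell (3,4): code 1011 → (4.000,4.666)–(3.817,5.000)
cell (3,5): code 0001 → (3.817,5.000)–(3.000,5.577)
cell (4,3): code 0010 → (4.000,3.566)–(4.367,4.000)
cell (4,4): code 0001 → (4.367,4.000)–(4.000,4.666)
total: 10 segments, chained into 1 closed loop(s), length Σ = 7.429621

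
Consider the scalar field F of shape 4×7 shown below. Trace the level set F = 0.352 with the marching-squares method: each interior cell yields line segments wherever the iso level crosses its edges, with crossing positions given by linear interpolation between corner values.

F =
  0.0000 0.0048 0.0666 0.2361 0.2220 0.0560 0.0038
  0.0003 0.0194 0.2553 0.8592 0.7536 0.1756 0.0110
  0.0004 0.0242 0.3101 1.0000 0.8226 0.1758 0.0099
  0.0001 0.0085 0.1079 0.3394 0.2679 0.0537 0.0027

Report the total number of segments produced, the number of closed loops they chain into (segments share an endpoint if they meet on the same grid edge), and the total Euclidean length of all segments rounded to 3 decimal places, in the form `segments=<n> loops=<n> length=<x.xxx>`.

segments=8 loops=1 length=8.688

cell (0,2): code 0100 → (0.186,3.000)–(1.000,2.160)
cell (0,3): code 1100 → (0.245,4.000)–(0.186,3.000)
cell (0,4): code 1000 → (1.000,4.695)–(0.245,4.000)
cell (1,2): code 0110 → (1.000,2.160)–(2.000,2.061)
cell (1,4): code 1001 → (2.000,4.728)–(1.000,4.695)
cell (2,2): code 0010 → (2.000,2.061)–(2.981,3.000)
cell (2,3): code 0011 → (2.981,3.000)–(2.848,4.000)
cell (2,4): code 0001 → (2.848,4.000)–(2.000,4.728)
total: 8 segments, chained into 1 closed loop(s), length Σ = 8.687663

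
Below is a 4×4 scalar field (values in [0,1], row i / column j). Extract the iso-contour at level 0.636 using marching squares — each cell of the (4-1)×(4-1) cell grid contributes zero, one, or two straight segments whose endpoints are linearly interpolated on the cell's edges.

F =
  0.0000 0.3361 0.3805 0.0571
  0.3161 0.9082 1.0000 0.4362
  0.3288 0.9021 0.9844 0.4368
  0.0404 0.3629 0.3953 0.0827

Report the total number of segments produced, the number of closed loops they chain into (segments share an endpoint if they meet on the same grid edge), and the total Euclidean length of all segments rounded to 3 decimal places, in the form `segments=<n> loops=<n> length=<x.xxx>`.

cell (0,0): code 0100 → (0.524,1.000)–(1.000,0.540)
cell (0,1): code 1100 → (0.412,2.000)–(0.524,1.000)
cell (0,2): code 1000 → (1.000,2.646)–(0.412,2.000)
cell (1,0): code 0110 → (1.000,0.540)–(2.000,0.536)
cell (1,2): code 1001 → (2.000,2.636)–(1.000,2.646)
cell (2,0): code 0010 → (2.000,0.536)–(2.494,1.000)
cell (2,1): code 0011 → (2.494,1.000)–(2.591,2.000)
cell (2,2): code 0001 → (2.591,2.000)–(2.000,2.636)
total: 8 segments, chained into 1 closed loop(s), length Σ = 7.091769

segments=8 loops=1 length=7.092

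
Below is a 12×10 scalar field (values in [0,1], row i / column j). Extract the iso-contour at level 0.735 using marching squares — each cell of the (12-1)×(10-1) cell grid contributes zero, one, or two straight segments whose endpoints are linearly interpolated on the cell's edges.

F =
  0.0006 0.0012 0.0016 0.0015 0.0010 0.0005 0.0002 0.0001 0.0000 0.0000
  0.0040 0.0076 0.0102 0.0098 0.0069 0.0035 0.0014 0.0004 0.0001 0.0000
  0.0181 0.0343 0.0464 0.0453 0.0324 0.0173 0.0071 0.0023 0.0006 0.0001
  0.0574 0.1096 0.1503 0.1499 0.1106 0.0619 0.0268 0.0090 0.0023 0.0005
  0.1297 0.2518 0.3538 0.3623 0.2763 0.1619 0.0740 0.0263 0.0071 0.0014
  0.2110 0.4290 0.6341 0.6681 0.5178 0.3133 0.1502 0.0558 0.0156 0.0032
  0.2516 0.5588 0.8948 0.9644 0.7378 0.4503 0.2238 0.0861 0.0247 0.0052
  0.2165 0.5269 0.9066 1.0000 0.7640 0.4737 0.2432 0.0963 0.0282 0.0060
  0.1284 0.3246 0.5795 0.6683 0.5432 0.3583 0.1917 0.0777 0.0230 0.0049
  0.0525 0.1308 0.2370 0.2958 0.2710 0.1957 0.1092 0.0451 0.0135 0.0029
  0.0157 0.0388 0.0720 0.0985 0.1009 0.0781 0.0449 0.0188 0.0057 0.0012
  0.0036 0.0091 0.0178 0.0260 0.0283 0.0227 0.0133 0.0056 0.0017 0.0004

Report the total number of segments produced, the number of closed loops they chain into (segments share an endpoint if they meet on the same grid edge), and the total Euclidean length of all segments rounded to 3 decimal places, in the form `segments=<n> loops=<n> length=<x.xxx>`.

cell (5,1): code 0100 → (5.387,2.000)–(6.000,1.524)
cell (5,2): code 1100 → (5.226,3.000)–(5.387,2.000)
cell (5,3): code 1100 → (5.987,4.000)–(5.226,3.000)
cell (5,4): code 1000 → (6.000,4.010)–(5.987,4.000)
cell (6,1): code 0110 → (6.000,1.524)–(7.000,1.548)
cell (6,4): code 1001 → (7.000,4.100)–(6.000,4.010)
cell (7,1): code 0010 → (7.000,1.548)–(7.525,2.000)
cell (7,2): code 0011 → (7.525,2.000)–(7.799,3.000)
cell (7,3): code 0011 → (7.799,3.000)–(7.131,4.000)
cell (7,4): code 0001 → (7.131,4.000)–(7.000,4.100)
total: 10 segments, chained into 1 closed loop(s), length Σ = 8.162778

segments=10 loops=1 length=8.163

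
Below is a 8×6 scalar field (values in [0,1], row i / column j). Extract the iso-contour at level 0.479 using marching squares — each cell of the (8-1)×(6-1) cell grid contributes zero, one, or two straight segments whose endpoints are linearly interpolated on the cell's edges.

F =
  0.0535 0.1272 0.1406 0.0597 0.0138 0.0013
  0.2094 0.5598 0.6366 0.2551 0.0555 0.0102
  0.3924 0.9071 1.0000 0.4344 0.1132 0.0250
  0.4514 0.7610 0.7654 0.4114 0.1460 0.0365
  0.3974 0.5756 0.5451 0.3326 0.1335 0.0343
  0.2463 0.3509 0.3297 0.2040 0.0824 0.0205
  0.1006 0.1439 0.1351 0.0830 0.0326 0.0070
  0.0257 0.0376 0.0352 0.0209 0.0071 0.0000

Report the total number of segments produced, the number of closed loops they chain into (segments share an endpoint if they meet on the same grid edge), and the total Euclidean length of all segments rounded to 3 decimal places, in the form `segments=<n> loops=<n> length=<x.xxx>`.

segments=12 loops=1 length=10.444

cell (0,0): code 0100 → (0.813,1.000)–(1.000,0.769)
cell (0,1): code 1100 → (0.682,2.000)–(0.813,1.000)
cell (0,2): code 1000 → (1.000,2.413)–(0.682,2.000)
cell (1,0): code 0110 → (1.000,0.769)–(2.000,0.168)
cell (1,2): code 1001 → (2.000,2.921)–(1.000,2.413)
cell (2,0): code 0110 → (2.000,0.168)–(3.000,0.089)
cell (2,2): code 1001 → (3.000,2.809)–(2.000,2.921)
cell (3,0): code 0110 → (3.000,0.089)–(4.000,0.458)
cell (3,2): code 1001 → (4.000,2.311)–(3.000,2.809)
cell (4,0): code 0010 → (4.000,0.458)–(4.430,1.000)
cell (4,1): code 0011 → (4.430,1.000)–(4.307,2.000)
cell (4,2): code 0001 → (4.307,2.000)–(4.000,2.311)
total: 12 segments, chained into 1 closed loop(s), length Σ = 10.443599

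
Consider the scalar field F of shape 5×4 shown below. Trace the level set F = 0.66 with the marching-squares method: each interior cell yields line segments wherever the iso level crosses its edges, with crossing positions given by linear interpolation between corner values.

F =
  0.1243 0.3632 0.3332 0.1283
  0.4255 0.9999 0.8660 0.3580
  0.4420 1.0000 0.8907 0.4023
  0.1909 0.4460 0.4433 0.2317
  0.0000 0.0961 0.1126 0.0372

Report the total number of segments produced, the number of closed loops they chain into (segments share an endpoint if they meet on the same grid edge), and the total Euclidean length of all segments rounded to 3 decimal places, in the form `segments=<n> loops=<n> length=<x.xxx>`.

segments=8 loops=1 length=6.939

cell (0,0): code 0100 → (0.466,1.000)–(1.000,0.408)
cell (0,1): code 1100 → (0.613,2.000)–(0.466,1.000)
cell (0,2): code 1000 → (1.000,2.406)–(0.613,2.000)
cell (1,0): code 0110 → (1.000,0.408)–(2.000,0.391)
cell (1,2): code 1001 → (2.000,2.472)–(1.000,2.406)
cell (2,0): code 0010 → (2.000,0.391)–(2.614,1.000)
cell (2,1): code 0011 → (2.614,1.000)–(2.516,2.000)
cell (2,2): code 0001 → (2.516,2.000)–(2.000,2.472)
total: 8 segments, chained into 1 closed loop(s), length Σ = 6.939340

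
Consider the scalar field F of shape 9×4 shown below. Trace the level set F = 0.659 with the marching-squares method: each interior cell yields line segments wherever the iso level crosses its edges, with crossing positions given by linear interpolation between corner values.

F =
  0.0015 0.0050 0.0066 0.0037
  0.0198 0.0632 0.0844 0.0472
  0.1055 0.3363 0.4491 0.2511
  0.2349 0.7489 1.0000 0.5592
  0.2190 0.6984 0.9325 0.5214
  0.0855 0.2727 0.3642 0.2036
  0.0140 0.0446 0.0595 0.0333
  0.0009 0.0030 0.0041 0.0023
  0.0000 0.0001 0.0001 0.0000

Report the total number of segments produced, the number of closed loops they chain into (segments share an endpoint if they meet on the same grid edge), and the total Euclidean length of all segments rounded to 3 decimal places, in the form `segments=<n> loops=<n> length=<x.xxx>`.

cell (2,0): code 0100 → (2.782,1.000)–(3.000,0.825)
cell (2,1): code 1100 → (2.381,2.000)–(2.782,1.000)
cell (2,2): code 1000 → (3.000,2.774)–(2.381,2.000)
cell (3,0): code 0110 → (3.000,0.825)–(4.000,0.918)
cell (3,2): code 1001 → (4.000,2.665)–(3.000,2.774)
cell (4,0): code 0010 → (4.000,0.918)–(4.093,1.000)
cell (4,1): code 0011 → (4.093,1.000)–(4.481,2.000)
cell (4,2): code 0001 → (4.481,2.000)–(4.000,2.665)
total: 8 segments, chained into 1 closed loop(s), length Σ = 6.375510

segments=8 loops=1 length=6.376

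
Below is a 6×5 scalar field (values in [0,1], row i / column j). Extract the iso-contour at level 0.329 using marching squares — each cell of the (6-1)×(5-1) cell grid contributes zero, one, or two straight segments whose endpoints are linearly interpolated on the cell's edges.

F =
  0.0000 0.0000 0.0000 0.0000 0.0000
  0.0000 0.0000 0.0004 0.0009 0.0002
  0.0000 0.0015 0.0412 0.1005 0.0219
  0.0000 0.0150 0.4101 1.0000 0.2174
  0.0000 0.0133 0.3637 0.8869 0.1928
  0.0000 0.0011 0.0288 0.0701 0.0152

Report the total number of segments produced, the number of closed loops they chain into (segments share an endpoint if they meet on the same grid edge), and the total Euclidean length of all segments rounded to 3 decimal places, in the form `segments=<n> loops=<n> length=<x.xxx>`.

segments=8 loops=1 length=6.928

cell (2,1): code 0100 → (2.780,2.000)–(3.000,1.795)
cell (2,2): code 1100 → (2.254,3.000)–(2.780,2.000)
cell (2,3): code 1000 → (3.000,3.857)–(2.254,3.000)
cell (3,1): code 0110 → (3.000,1.795)–(4.000,1.901)
cell (3,3): code 1001 → (4.000,3.804)–(3.000,3.857)
cell (4,1): code 0010 → (4.000,1.901)–(4.104,2.000)
cell (4,2): code 0011 → (4.104,2.000)–(4.683,3.000)
cell (4,3): code 0001 → (4.683,3.000)–(4.000,3.804)
total: 8 segments, chained into 1 closed loop(s), length Σ = 6.928138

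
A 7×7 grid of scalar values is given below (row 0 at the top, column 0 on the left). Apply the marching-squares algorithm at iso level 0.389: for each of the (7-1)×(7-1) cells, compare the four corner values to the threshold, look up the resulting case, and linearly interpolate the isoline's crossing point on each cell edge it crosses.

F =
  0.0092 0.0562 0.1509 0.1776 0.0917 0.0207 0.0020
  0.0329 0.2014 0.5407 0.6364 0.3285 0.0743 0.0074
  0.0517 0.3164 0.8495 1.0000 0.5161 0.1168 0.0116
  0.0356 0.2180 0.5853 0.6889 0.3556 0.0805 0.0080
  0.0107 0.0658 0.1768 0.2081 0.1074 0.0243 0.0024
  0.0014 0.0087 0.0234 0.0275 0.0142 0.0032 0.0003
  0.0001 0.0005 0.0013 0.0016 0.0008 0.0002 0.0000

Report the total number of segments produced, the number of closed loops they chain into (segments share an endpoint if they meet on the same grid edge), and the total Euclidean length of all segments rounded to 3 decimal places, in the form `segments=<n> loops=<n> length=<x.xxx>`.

segments=12 loops=1 length=9.742

cell (0,1): code 0100 → (0.611,2.000)–(1.000,1.553)
cell (0,2): code 1100 → (0.461,3.000)–(0.611,2.000)
cell (0,3): code 1000 → (1.000,3.804)–(0.461,3.000)
cell (1,1): code 0110 → (1.000,1.553)–(2.000,1.136)
cell (1,3): code 1101 → (1.322,4.000)–(1.000,3.804)
cell (1,4): code 1000 → (2.000,4.318)–(1.322,4.000)
cell (2,1): code 0110 → (2.000,1.136)–(3.000,1.466)
cell (2,3): code 1011 → (3.000,3.900)–(2.792,4.000)
cell (2,4): code 0001 → (2.792,4.000)–(2.000,4.318)
cell (3,1): code 0010 → (3.000,1.466)–(3.481,2.000)
cell (3,2): code 0011 → (3.481,2.000)–(3.624,3.000)
cell (3,3): code 0001 → (3.624,3.000)–(3.000,3.900)
total: 12 segments, chained into 1 closed loop(s), length Σ = 9.742225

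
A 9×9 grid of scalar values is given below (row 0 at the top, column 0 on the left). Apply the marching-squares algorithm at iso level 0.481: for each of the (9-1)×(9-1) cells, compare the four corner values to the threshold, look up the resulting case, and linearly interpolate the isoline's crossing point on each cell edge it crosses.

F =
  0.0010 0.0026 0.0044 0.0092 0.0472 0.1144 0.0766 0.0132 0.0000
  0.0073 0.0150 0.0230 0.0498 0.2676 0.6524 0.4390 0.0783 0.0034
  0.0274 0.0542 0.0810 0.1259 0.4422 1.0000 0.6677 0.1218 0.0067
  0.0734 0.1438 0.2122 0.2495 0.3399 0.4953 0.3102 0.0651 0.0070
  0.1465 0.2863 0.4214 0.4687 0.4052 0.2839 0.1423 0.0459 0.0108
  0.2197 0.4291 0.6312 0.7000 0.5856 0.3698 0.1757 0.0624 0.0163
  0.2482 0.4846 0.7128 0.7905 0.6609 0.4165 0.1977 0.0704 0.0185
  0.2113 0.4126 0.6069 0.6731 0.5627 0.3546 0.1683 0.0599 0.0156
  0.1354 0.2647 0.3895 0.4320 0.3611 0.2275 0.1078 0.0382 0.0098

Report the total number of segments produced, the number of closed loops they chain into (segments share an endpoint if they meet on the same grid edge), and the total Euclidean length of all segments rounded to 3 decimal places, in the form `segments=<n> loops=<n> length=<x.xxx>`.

cell (0,4): code 0100 → (0.681,5.000)–(1.000,4.555)
cell (0,5): code 1000 → (1.000,5.803)–(0.681,5.000)
cell (1,4): code 0110 → (1.000,4.555)–(2.000,4.070)
cell (1,5): code 1101 → (1.184,6.000)–(1.000,5.803)
cell (1,6): code 1000 → (2.000,6.342)–(1.184,6.000)
cell (2,4): code 0110 → (2.000,4.070)–(3.000,4.908)
cell (2,5): code 1011 → (3.000,5.077)–(2.522,6.000)
cell (2,6): code 0001 → (2.522,6.000)–(2.000,6.342)
cell (3,4): code 0010 → (3.000,4.908)–(3.068,5.000)
cell (3,5): code 0001 → (3.068,5.000)–(3.000,5.077)
cell (4,1): code 0100 → (4.284,2.000)–(5.000,1.257)
cell (4,2): code 1100 → (4.053,3.000)–(4.284,2.000)
cell (4,3): code 1100 → (4.420,4.000)–(4.053,3.000)
cell (4,4): code 1000 → (5.000,4.485)–(4.420,4.000)
cell (5,0): code 0100 → (5.935,1.000)–(6.000,0.985)
cell (5,1): code 1110 → (5.000,1.257)–(5.935,1.000)
cell (5,4): code 1001 → (6.000,4.736)–(5.000,4.485)
cell (6,0): code 0010 → (6.000,0.985)–(6.050,1.000)
cell (6,1): code 0111 → (6.050,1.000)–(7.000,1.352)
cell (6,4): code 1001 → (7.000,4.393)–(6.000,4.736)
cell (7,1): code 0010 → (7.000,1.352)–(7.579,2.000)
cell (7,2): code 0011 → (7.579,2.000)–(7.797,3.000)
cell (7,3): code 0011 → (7.797,3.000)–(7.405,4.000)
cell (7,4): code 0001 → (7.405,4.000)–(7.000,4.393)
total: 24 segments, chained into 2 closed loop(s), length Σ = 18.462652

segments=24 loops=2 length=18.463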